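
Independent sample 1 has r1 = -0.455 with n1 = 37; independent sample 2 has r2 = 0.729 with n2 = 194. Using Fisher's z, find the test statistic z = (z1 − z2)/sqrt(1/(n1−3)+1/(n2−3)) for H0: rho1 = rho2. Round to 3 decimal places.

Fisher z-transforms: z1 = atanh(-0.455) = -0.490988, z2 = atanh(0.729) = 0.926590; difference d = -1.417578
Var(d) = 1/34 + 1/191 = 0.0294118 + 0.0052356 = 0.0346474
z = d/√Var(d) = -1.417578 / √0.0346474 = -1.417578 / 0.186138 = -7.616

-7.616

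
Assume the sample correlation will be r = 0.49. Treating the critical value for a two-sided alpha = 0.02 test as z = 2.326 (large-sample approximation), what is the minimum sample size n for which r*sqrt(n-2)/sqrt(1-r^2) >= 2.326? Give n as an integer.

20

r√(n−2)/√(1−r²) ≥ 2.326  ⇔  n−2 ≥ (2.326)²·(1−r²)/r²
(1−r²)/r² = (1−0.2401)/0.2401 = 3.1649
n ≥ 2 + 5.410276·3.1649 = 2 + 17.1230 = 19.1230
⌈19.1230⌉ = 20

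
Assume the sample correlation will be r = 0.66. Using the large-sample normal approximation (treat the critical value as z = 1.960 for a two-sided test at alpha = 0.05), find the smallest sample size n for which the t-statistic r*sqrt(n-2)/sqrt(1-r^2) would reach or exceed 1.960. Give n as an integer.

7

Need r·√(n−2)/√(1−r²) ≥ 1.960
√(n−2) ≥ 1.960·√(1−0.4356) / 0.66 = 1.960·0.751266 / 0.66 = 2.2310
n−2 ≥ 4.9774  ⇒  n ≥ 6.9774
Smallest integer n = 7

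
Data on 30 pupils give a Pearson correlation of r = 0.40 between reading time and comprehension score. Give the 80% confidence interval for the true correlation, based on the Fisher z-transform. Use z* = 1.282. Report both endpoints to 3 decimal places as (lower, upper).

(0.175, 0.585)

z_r = atanh(0.40) = 0.423649;  SE = 1/√(n−3) = 1/√27 = 0.192450
z-limits: 0.423649 ± 1.282·0.192450 = 0.423649 ± 0.246721 = [0.176928, 0.670370]
ρ-limits: (tanh 0.176928, tanh 0.670370) = (0.175, 0.585)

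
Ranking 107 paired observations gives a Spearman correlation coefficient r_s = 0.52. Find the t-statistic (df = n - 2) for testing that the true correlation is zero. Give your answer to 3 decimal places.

6.238

1 − r_s² = 1 − 0.2704 = 0.7296;  √(1−r_s²) = 0.854166
√(n−2) = √105 = 10.246951
t = r_s·√(n−2)/√(1−r_s²) = 0.52 · 10.246951 / 0.854166 = 6.238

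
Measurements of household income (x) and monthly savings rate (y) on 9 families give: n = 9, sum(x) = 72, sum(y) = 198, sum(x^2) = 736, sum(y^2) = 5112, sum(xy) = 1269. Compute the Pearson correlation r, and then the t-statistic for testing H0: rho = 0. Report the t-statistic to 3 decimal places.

-5.653

Numerator: nΣxy − (Σx)(Σy) = 9·1269 − (72)(198) = -2835
Denominator: √[(nΣx²−(Σx)²)(nΣy²−(Σy)²)]
  nΣx²−(Σx)² = 9·736 − 5184 = 1440;  nΣy²−(Σy)² = 9·5112 − 39204 = 6804
  √(1440·6804) = √9797760 = 3130.1374
r = -2835 / 3130.1374 = -0.9057
t = r·√(n−2)/√(1−r²) = -0.9057·√7 / √(1−0.820292) = -2.396257 / 0.423920 = -5.653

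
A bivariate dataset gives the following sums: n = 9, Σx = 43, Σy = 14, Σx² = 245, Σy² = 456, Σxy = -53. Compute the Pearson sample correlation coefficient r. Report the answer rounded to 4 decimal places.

-0.9148

S_xy = nΣxy − ΣxΣy = 9·(-53) − 43·14 = -477 − 602 = -1079
S_xx = nΣx² − (Σx)² = 9·245 − 43² = 2205 − 1849 = 356
S_yy = nΣy² − (Σy)² = 9·456 − 14² = 4104 − 196 = 3908
r = S_xy / √(S_xx·S_yy) = -1079 / √(356·3908) = -1079 / √1391248 = -1079 / 1179.5118 = -0.9148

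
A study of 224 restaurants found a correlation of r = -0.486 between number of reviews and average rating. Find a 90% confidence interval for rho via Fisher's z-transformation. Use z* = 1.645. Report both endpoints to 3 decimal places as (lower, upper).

Fisher z: z_r = atanh(r) = ½·ln((1+(-0.486))/(1−(-0.486))) = -0.530810
SE(z) = 1/√(n−3) = 1/√221 = 0.067267
90% ⇒ z* = 1.645; margin = 1.645·0.067267 = 0.110654
CI on z-scale: (-0.641464, -0.420156)
Back-transform: tanh(-0.641464) = -0.565896, tanh(-0.420156) = -0.397062

(-0.566, -0.397)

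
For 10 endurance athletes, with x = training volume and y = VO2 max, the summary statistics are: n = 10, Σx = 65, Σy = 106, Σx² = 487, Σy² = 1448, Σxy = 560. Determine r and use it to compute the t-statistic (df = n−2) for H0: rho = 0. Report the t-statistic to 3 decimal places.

-5.575

S_xy = nΣxy − ΣxΣy = 10·560 − 65·106 = 5600 − 6890 = -1290
S_xx = nΣx² − (Σx)² = 10·487 − 65² = 4870 − 4225 = 645
S_yy = nΣy² − (Σy)² = 10·1448 − 106² = 14480 − 11236 = 3244
r = S_xy / √(S_xx·S_yy) = -1290 / √(645·3244) = -1290 / √2092380 = -1290 / 1446.5061 = -0.8918
t = r·√(n−2)/√(1−r²) = -0.8918·√8 / √(1−0.795307) = -2.522391 / 0.452430 = -5.575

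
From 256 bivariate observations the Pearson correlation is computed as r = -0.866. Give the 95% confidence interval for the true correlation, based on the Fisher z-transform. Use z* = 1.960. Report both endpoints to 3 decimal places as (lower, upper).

Fisher z: z_r = atanh(r) = ½·ln((1+(-0.866))/(1−(-0.866))) = -1.316856
SE(z) = 1/√(n−3) = 1/√253 = 0.062869
95% ⇒ z* = 1.960; margin = 1.960·0.062869 = 0.123223
CI on z-scale: (-1.440079, -1.193633)
Back-transform: tanh(-1.440079) = -0.893714, tanh(-1.193633) = -0.831702

(-0.894, -0.832)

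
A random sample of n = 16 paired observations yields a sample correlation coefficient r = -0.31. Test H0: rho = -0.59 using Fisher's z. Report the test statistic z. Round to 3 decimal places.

z_r = atanh(-0.31) = -0.320545,  z_0 = atanh(-0.59) = -0.677666
SE = 1/√(n−3) = 1/√13 = 0.277350
z = (z_r − z_0)/SE = (-0.320545 − (-0.677666)) / 0.277350 = 0.357121 / 0.277350 = 1.288

1.288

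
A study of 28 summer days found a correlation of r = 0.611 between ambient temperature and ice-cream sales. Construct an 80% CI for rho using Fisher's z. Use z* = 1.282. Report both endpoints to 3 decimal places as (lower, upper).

(0.425, 0.747)

Fisher z: z_r = atanh(r) = ½·ln((1+0.611)/(1−0.611)) = 0.710516
SE(z) = 1/√(n−3) = 1/√25 = 0.200000
80% ⇒ z* = 1.282; margin = 1.282·0.200000 = 0.256400
CI on z-scale: (0.454116, 0.966916)
Back-transform: tanh(0.454116) = 0.425276, tanh(0.966916) = 0.747346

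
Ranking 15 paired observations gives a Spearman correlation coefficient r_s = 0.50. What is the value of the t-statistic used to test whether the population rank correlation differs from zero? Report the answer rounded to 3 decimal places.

2.082

1 − r_s² = 1 − 0.2500 = 0.7500;  √(1−r_s²) = 0.866025
√(n−2) = √13 = 3.605551
t = r_s·√(n−2)/√(1−r_s²) = 0.50 · 3.605551 / 0.866025 = 2.082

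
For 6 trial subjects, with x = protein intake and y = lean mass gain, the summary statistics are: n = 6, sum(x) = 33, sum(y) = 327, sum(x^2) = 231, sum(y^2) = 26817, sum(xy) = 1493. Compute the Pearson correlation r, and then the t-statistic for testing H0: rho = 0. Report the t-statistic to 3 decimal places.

Numerator: nΣxy − (Σx)(Σy) = 6·1493 − (33)(327) = -1833
Denominator: √[(nΣx²−(Σx)²)(nΣy²−(Σy)²)]
  nΣx²−(Σx)² = 6·231 − 1089 = 297;  nΣy²−(Σy)² = 6·26817 − 106929 = 53973
  √(297·53973) = √16029981 = 4003.7459
r = -1833 / 4003.7459 = -0.4578
t = r·√(n−2)/√(1−r²) = -0.4578·√4 / √(1−0.209581) = -0.915600 / 0.889055 = -1.030

-1.030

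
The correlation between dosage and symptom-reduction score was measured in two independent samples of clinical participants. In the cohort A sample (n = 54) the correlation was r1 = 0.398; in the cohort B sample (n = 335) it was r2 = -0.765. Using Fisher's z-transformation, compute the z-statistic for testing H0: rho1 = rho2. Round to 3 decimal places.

9.504

z1 = atanh(0.398) = 0.421270,  z2 = atanh(-0.765) = -1.008160
SE = √(1/(n1−3) + 1/(n2−3)) = √(1/51 + 1/332) = √(0.0196078 + 0.0030120) = √0.0226198 = 0.150399
z = (z1 − z2)/SE = (0.421270 − (-1.008160)) / 0.150399 = 1.429430 / 0.150399 = 9.504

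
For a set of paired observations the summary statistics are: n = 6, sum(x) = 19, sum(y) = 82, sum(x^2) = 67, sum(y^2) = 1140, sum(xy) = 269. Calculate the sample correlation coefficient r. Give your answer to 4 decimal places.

0.8120

Numerator: nΣxy − (Σx)(Σy) = 6·269 − (19)(82) = 56
Denominator: √[(nΣx²−(Σx)²)(nΣy²−(Σy)²)]
  nΣx²−(Σx)² = 6·67 − 361 = 41;  nΣy²−(Σy)² = 6·1140 − 6724 = 116
  √(41·116) = √4756 = 68.9638
r = 56 / 68.9638 = 0.8120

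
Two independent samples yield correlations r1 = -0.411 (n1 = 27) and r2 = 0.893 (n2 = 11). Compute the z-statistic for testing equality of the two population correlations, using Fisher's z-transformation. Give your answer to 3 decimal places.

Fisher z-transforms: z1 = atanh(-0.411) = -0.436814, z2 = atanh(0.893) = 1.436545; difference d = -1.873359
Var(d) = 1/24 + 1/8 = 0.0416667 + 0.1250000 = 0.1666667
z = d/√Var(d) = -1.873359 / √0.1666667 = -1.873359 / 0.408248 = -4.589

-4.589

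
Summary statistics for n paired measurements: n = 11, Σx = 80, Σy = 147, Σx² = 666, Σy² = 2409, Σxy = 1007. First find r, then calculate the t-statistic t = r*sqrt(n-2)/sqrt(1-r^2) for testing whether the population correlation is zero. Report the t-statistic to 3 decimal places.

S_xy = nΣxy − ΣxΣy = 11·1007 − 80·147 = 11077 − 11760 = -683
S_xx = nΣx² − (Σx)² = 11·666 − 80² = 7326 − 6400 = 926
S_yy = nΣy² − (Σy)² = 11·2409 − 147² = 26499 − 21609 = 4890
r = S_xy / √(S_xx·S_yy) = -683 / √(926·4890) = -683 / √4528140 = -683 / 2127.9427 = -0.3210
t = r·√(n−2)/√(1−r²) = -0.3210·√9 / √(1−0.103041) = -0.963000 / 0.947079 = -1.017

-1.017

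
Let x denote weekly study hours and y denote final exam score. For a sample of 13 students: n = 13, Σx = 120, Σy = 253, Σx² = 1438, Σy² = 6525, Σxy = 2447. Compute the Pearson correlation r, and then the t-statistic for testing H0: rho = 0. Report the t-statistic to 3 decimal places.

Numerator: nΣxy − (Σx)(Σy) = 13·2447 − (120)(253) = 1451
Denominator: √[(nΣx²−(Σx)²)(nΣy²−(Σy)²)]
  nΣx²−(Σx)² = 13·1438 − 14400 = 4294;  nΣy²−(Σy)² = 13·6525 − 64009 = 20816
  √(4294·20816) = √89383904 = 9454.3061
r = 1451 / 9454.3061 = 0.1535
t = r·√(n−2)/√(1−r²) = 0.1535·√11 / √(1−0.023562) = 0.509102 / 0.988149 = 0.515

0.515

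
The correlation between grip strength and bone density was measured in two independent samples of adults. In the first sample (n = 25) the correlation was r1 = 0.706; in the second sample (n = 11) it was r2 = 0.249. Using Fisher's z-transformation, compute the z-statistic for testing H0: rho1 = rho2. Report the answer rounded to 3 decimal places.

Fisher z-transforms: z1 = atanh(0.706) = 0.879163, z2 = atanh(0.249) = 0.254346; difference d = 0.624817
Var(d) = 1/22 + 1/8 = 0.0454545 + 0.1250000 = 0.1704545
z = d/√Var(d) = 0.624817 / √0.1704545 = 0.624817 / 0.412861 = 1.513

1.513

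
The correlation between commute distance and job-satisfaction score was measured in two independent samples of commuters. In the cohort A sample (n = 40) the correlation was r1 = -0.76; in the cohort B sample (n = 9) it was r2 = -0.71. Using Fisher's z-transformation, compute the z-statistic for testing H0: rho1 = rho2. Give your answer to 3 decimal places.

-0.248

z1 = atanh(-0.76) = -0.996215,  z2 = atanh(-0.71) = -0.887184
SE = √(1/(n1−3) + 1/(n2−3)) = √(1/37 + 1/6) = √(0.0270270 + 0.1666667) = √0.1936937 = 0.440106
z = (z1 − z2)/SE = (-0.996215 − (-0.887184)) / 0.440106 = -0.109031 / 0.440106 = -0.248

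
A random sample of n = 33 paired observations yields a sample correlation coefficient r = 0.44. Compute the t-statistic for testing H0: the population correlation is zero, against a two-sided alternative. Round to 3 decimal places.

1 − r² = 1 − 0.1936 = 0.8064;  √(1−r²) = 0.897998
√(n−2) = √31 = 5.567764
t = r·√(n−2)/√(1−r²) = 0.44 · 5.567764 / 0.897998 = 2.728

2.728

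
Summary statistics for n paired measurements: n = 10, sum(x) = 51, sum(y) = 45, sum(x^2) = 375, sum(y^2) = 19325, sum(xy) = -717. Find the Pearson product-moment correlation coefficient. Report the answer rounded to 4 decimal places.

-0.6385

Numerator: nΣxy − (Σx)(Σy) = 10·(-717) − (51)(45) = -9465
Denominator: √[(nΣx²−(Σx)²)(nΣy²−(Σy)²)]
  nΣx²−(Σx)² = 10·375 − 2601 = 1149;  nΣy²−(Σy)² = 10·19325 − 2025 = 191225
  √(1149·191225) = √219717525 = 14822.8717
r = -9465 / 14822.8717 = -0.6385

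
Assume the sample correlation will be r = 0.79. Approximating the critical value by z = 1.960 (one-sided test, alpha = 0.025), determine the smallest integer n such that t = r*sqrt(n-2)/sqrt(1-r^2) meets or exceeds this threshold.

5

Need r·√(n−2)/√(1−r²) ≥ 1.960
√(n−2) ≥ 1.960·√(1−0.6241) / 0.79 = 1.960·0.613107 / 0.79 = 1.5211
n−2 ≥ 2.3137  ⇒  n ≥ 4.3137
Smallest integer n = 5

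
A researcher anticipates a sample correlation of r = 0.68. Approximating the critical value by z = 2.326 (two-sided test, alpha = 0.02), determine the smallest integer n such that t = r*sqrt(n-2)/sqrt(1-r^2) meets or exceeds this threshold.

Need r·√(n−2)/√(1−r²) ≥ 2.326
√(n−2) ≥ 2.326·√(1−0.4624) / 0.68 = 2.326·0.733212 / 0.68 = 2.5080
n−2 ≥ 6.2901  ⇒  n ≥ 8.2901
Smallest integer n = 9

9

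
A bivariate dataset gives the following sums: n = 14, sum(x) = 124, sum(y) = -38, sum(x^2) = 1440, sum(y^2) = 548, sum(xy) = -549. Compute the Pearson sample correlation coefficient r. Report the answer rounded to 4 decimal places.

-0.5448

S_xy = nΣxy − ΣxΣy = 14·(-549) − 124·(-38) = -7686 − (-4712) = -2974
S_xx = nΣx² − (Σx)² = 14·1440 − 124² = 20160 − 15376 = 4784
S_yy = nΣy² − (Σy)² = 14·548 − (-38)² = 7672 − 1444 = 6228
r = S_xy / √(S_xx·S_yy) = -2974 / √(4784·6228) = -2974 / √29794752 = -2974 / 5458.4569 = -0.5448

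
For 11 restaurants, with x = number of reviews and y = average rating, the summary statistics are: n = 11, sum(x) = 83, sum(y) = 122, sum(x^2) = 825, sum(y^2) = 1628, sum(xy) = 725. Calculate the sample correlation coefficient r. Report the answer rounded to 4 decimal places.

-0.8366

S_xy = nΣxy − ΣxΣy = 11·725 − 83·122 = 7975 − 10126 = -2151
S_xx = nΣx² − (Σx)² = 11·825 − 83² = 9075 − 6889 = 2186
S_yy = nΣy² − (Σy)² = 11·1628 − 122² = 17908 − 14884 = 3024
r = S_xy / √(S_xx·S_yy) = -2151 / √(2186·3024) = -2151 / √6610464 = -2151 / 2571.0823 = -0.8366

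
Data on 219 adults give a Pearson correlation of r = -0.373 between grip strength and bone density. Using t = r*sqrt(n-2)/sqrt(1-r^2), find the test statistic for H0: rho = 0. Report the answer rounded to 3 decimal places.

1 − r² = 1 − 0.139129 = 0.860871;  √(1−r²) = 0.927831
√(n−2) = √217 = 14.730920
t = r·√(n−2)/√(1−r²) = -0.373 · 14.730920 / 0.927831 = -5.922

-5.922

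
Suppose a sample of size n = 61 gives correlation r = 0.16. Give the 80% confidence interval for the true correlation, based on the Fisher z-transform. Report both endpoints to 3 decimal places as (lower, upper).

z_r = atanh(0.16) = 0.161387;  SE = 1/√(n−3) = 1/√58 = 0.131306
z-limits: 0.161387 ± 1.282·0.131306 = 0.161387 ± 0.168334 = [-0.006947, 0.329721]
ρ-limits: (tanh -0.006947, tanh 0.329721) = (-0.007, 0.318)

(-0.007, 0.318)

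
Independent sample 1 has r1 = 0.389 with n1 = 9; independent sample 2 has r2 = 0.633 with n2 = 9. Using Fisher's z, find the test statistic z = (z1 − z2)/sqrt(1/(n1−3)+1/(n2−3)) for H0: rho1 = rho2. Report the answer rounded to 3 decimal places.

Fisher z-transforms: z1 = atanh(0.389) = 0.410621, z2 = atanh(0.633) = 0.746406; difference d = -0.335785
Var(d) = 1/6 + 1/6 = 0.1666667 + 0.1666667 = 0.3333334
z = d/√Var(d) = -0.335785 / √0.3333334 = -0.335785 / 0.577350 = -0.582

-0.582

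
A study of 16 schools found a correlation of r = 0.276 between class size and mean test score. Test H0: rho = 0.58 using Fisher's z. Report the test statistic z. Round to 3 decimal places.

Fisher z: atanh(0.276) = 0.283347, atanh(0.58) = 0.662463
z = (z_r − z_0)·√(n−3) = (0.283347 − 0.662463)·√13 = -0.379116 · 3.605551 = -1.367

-1.367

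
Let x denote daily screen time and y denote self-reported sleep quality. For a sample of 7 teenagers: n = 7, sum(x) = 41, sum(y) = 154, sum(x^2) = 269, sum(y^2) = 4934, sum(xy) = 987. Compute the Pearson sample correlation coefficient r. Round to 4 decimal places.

Numerator: nΣxy − (Σx)(Σy) = 7·987 − (41)(154) = 595
Denominator: √[(nΣx²−(Σx)²)(nΣy²−(Σy)²)]
  nΣx²−(Σx)² = 7·269 − 1681 = 202;  nΣy²−(Σy)² = 7·4934 − 23716 = 10822
  √(202·10822) = √2186044 = 1478.5276
r = 595 / 1478.5276 = 0.4024

0.4024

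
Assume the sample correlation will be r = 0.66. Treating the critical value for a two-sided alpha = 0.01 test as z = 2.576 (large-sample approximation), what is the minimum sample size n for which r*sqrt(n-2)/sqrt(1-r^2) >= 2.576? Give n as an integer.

11

r√(n−2)/√(1−r²) ≥ 2.576  ⇔  n−2 ≥ (2.576)²·(1−r²)/r²
(1−r²)/r² = (1−0.4356)/0.4356 = 1.2957
n ≥ 2 + 6.635776·1.2957 = 2 + 8.5980 = 10.5980
⌈10.5980⌉ = 11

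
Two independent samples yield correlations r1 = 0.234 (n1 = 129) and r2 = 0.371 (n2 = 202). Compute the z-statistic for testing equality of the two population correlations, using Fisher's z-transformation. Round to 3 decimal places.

z1 = atanh(0.234) = 0.238417,  z2 = atanh(0.371) = 0.389582
SE = √(1/(n1−3) + 1/(n2−3)) = √(1/126 + 1/199) = √(0.0079365 + 0.0050251) = √0.0129616 = 0.113849
z = (z1 − z2)/SE = (0.238417 − 0.389582) / 0.113849 = -0.151165 / 0.113849 = -1.328

-1.328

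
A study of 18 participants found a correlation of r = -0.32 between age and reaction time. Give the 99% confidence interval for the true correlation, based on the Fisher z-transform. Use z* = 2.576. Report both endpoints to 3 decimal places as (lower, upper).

z_r = atanh(-0.32) = -0.331647;  SE = 1/√(n−3) = 1/√15 = 0.258199
z-limits: -0.331647 ± 2.576·0.258199 = -0.331647 ± 0.665121 = [-0.996768, 0.333474]
ρ-limits: (tanh -0.996768, tanh 0.333474) = (-0.760, 0.322)

(-0.760, 0.322)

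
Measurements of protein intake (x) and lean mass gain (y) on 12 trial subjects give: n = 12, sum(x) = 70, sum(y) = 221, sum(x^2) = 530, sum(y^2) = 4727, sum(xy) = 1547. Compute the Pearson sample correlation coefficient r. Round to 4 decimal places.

Numerator: nΣxy − (Σx)(Σy) = 12·1547 − (70)(221) = 3094
Denominator: √[(nΣx²−(Σx)²)(nΣy²−(Σy)²)]
  nΣx²−(Σx)² = 12·530 − 4900 = 1460;  nΣy²−(Σy)² = 12·4727 − 48841 = 7883
  √(1460·7883) = √11509180 = 3392.5182
r = 3094 / 3392.5182 = 0.9120

0.9120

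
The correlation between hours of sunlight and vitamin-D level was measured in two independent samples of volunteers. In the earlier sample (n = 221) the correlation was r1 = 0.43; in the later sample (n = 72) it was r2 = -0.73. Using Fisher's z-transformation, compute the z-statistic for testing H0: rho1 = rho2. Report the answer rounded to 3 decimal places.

10.053

Fisher z-transforms: z1 = atanh(0.43) = 0.459897, z2 = atanh(-0.73) = -0.928727; difference d = 1.388624
Var(d) = 1/218 + 1/69 = 0.0045872 + 0.0144928 = 0.0190800
z = d/√Var(d) = 1.388624 / √0.0190800 = 1.388624 / 0.138130 = 10.053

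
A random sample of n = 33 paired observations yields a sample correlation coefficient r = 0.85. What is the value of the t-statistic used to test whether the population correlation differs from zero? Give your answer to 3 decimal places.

8.984

1 − r² = 1 − 0.7225 = 0.2775;  √(1−r²) = 0.526783
√(n−2) = √31 = 5.567764
t = r·√(n−2)/√(1−r²) = 0.85 · 5.567764 / 0.526783 = 8.984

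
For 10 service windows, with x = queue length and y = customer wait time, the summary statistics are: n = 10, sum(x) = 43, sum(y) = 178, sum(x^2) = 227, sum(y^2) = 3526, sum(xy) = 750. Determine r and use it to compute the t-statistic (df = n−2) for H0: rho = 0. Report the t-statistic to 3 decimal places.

-0.358

Numerator: nΣxy − (Σx)(Σy) = 10·750 − (43)(178) = -154
Denominator: √[(nΣx²−(Σx)²)(nΣy²−(Σy)²)]
  nΣx²−(Σx)² = 10·227 − 1849 = 421;  nΣy²−(Σy)² = 10·3526 − 31684 = 3576
  √(421·3576) = √1505496 = 1226.9866
r = -154 / 1226.9866 = -0.1255
t = r·√(n−2)/√(1−r²) = -0.1255·√8 / √(1−0.015750) = -0.354968 / 0.992094 = -0.358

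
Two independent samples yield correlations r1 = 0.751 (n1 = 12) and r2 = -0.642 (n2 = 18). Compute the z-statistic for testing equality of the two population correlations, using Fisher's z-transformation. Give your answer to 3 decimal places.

Fisher z-transforms: z1 = atanh(0.751) = 0.975245, z2 = atanh(-0.642) = -0.761569; difference d = 1.736814
Var(d) = 1/9 + 1/15 = 0.1111111 + 0.0666667 = 0.1777778
z = d/√Var(d) = 1.736814 / √0.1777778 = 1.736814 / 0.421637 = 4.119

4.119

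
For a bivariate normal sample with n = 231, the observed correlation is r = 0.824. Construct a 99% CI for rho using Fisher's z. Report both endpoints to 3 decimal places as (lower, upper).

(0.761, 0.872)

z_r = atanh(0.824) = 1.169152;  SE = 1/√(n−3) = 1/√228 = 0.066227
z-limits: 1.169152 ± 2.576·0.066227 = 1.169152 ± 0.170601 = [0.998551, 1.339753]
ρ-limits: (tanh 0.998551, tanh 1.339753) = (0.761, 0.872)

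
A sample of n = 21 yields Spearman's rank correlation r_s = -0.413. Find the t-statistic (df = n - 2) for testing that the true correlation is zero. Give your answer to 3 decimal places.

1 − r_s² = 1 − 0.170569 = 0.829431;  √(1−r_s²) = 0.910731
√(n−2) = √19 = 4.358899
t = r_s·√(n−2)/√(1−r_s²) = -0.413 · 4.358899 / 0.910731 = -1.977

-1.977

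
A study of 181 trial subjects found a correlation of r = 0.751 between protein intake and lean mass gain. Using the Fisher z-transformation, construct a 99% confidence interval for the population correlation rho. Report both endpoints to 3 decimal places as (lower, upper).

z_r = atanh(0.751) = 0.975245;  SE = 1/√(n−3) = 1/√178 = 0.074953
z-limits: 0.975245 ± 2.576·0.074953 = 0.975245 ± 0.193079 = [0.782166, 1.168324]
ρ-limits: (tanh 0.782166, tanh 1.168324) = (0.654, 0.824)

(0.654, 0.824)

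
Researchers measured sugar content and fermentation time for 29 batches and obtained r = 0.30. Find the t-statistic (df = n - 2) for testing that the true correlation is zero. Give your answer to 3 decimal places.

1.634

t = r·√(n−2) / √(1−r²) with r = 0.30, n = 29
  = 0.30·√27 / √(1 − 0.0900)
  = 0.30·5.196152 / 0.953939
  = 1.558846 / 0.953939 = 1.634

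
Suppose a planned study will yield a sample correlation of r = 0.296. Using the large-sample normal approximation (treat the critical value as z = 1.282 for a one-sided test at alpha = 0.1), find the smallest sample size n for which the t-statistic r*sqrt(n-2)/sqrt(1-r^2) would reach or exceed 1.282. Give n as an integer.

20

Need r·√(n−2)/√(1−r²) ≥ 1.282
√(n−2) ≥ 1.282·√(1−0.087616) / 0.296 = 1.282·0.955188 / 0.296 = 4.1370
n−2 ≥ 17.1148  ⇒  n ≥ 19.1148
Smallest integer n = 20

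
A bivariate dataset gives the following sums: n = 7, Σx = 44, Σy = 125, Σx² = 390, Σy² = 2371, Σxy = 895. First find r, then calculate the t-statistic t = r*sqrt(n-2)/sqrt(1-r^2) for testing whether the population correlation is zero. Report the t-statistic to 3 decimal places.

3.961

Numerator: nΣxy − (Σx)(Σy) = 7·895 − (44)(125) = 765
Denominator: √[(nΣx²−(Σx)²)(nΣy²−(Σy)²)]
  nΣx²−(Σx)² = 7·390 − 1936 = 794;  nΣy²−(Σy)² = 7·2371 − 15625 = 972
  √(794·972) = √771768 = 878.5033
r = 765 / 878.5033 = 0.8708
t = r·√(n−2)/√(1−r²) = 0.8708·√5 / √(1−0.758293) = 1.947168 / 0.491637 = 3.961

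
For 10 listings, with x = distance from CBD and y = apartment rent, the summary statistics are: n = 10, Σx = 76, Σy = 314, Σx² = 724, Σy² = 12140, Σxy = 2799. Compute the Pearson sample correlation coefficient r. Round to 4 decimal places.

0.7141

Numerator: nΣxy − (Σx)(Σy) = 10·2799 − (76)(314) = 4126
Denominator: √[(nΣx²−(Σx)²)(nΣy²−(Σy)²)]
  nΣx²−(Σx)² = 10·724 − 5776 = 1464;  nΣy²−(Σy)² = 10·12140 − 98596 = 22804
  √(1464·22804) = √33385056 = 5777.9803
r = 4126 / 5777.9803 = 0.7141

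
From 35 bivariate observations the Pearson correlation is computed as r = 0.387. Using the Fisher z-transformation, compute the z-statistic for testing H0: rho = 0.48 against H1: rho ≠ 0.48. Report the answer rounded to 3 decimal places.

z_r = atanh(0.387) = 0.408267,  z_0 = atanh(0.48) = 0.522984
SE = 1/√(n−3) = 1/√32 = 0.176777
z = (z_r − z_0)/SE = (0.408267 − 0.522984) / 0.176777 = -0.114717 / 0.176777 = -0.649

-0.649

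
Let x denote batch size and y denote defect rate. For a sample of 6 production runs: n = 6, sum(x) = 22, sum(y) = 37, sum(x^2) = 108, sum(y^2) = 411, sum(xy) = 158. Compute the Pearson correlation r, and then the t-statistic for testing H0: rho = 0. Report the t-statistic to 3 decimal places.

0.666

S_xy = nΣxy − ΣxΣy = 6·158 − 22·37 = 948 − 814 = 134
S_xx = nΣx² − (Σx)² = 6·108 − 22² = 648 − 484 = 164
S_yy = nΣy² − (Σy)² = 6·411 − 37² = 2466 − 1369 = 1097
r = S_xy / √(S_xx·S_yy) = 134 / √(164·1097) = 134 / √179908 = 134 / 424.1556 = 0.3159
t = r·√(n−2)/√(1−r²) = 0.3159·√4 / √(1−0.099793) = 0.631800 / 0.948792 = 0.666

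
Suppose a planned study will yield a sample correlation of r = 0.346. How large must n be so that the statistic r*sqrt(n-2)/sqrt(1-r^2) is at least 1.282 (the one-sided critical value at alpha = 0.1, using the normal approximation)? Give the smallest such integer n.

r√(n−2)/√(1−r²) ≥ 1.282  ⇔  n−2 ≥ (1.282)²·(1−r²)/r²
(1−r²)/r² = (1−0.119716)/0.119716 = 7.3531
n ≥ 2 + 1.643524·7.3531 = 2 + 12.0850 = 14.0850
⌈14.0850⌉ = 15

15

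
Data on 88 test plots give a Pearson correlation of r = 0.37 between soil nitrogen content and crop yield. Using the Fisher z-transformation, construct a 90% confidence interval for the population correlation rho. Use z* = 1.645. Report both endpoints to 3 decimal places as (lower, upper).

z_r = atanh(0.37) = 0.388423;  SE = 1/√(n−3) = 1/√85 = 0.108465
z-limits: 0.388423 ± 1.645·0.108465 = 0.388423 ± 0.178425 = [0.209998, 0.566848]
ρ-limits: (tanh 0.209998, tanh 0.566848) = (0.207, 0.513)

(0.207, 0.513)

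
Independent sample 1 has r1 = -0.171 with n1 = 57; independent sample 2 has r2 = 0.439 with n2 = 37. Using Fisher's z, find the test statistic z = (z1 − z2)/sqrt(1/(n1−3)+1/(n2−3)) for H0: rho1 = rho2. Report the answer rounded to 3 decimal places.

Fisher z-transforms: z1 = atanh(-0.171) = -0.172697, z2 = atanh(0.439) = 0.470991; difference d = -0.643688
Var(d) = 1/54 + 1/34 = 0.0185185 + 0.0294118 = 0.0479303
z = d/√Var(d) = -0.643688 / √0.0479303 = -0.643688 / 0.218930 = -2.940

-2.940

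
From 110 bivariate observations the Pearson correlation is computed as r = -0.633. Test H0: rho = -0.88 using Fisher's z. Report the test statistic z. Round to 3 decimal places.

6.510

Fisher z: atanh(-0.633) = -0.746406, atanh(-0.88) = -1.375768
z = (z_r − z_0)·√(n−3) = (-0.746406 − (-1.375768))·√107 = 0.629362 · 10.344080 = 6.510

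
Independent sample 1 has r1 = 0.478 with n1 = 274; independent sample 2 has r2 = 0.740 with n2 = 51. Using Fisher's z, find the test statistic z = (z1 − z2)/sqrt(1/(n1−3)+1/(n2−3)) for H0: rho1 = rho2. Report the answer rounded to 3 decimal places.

z1 = atanh(0.478) = 0.520389,  z2 = atanh(0.740) = 0.950479
SE = √(1/(n1−3) + 1/(n2−3)) = √(1/271 + 1/48) = √(0.0036900 + 0.0208333) = √0.0245233 = 0.156599
z = (z1 − z2)/SE = (0.520389 − 0.950479) / 0.156599 = -0.430090 / 0.156599 = -2.746

-2.746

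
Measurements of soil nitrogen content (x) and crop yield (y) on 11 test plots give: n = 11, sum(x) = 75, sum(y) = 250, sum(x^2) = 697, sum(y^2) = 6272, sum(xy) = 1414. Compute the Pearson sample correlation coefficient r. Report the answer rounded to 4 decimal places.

-0.8778

S_xy = nΣxy − ΣxΣy = 11·1414 − 75·250 = 15554 − 18750 = -3196
S_xx = nΣx² − (Σx)² = 11·697 − 75² = 7667 − 5625 = 2042
S_yy = nΣy² − (Σy)² = 11·6272 − 250² = 68992 − 62500 = 6492
r = S_xy / √(S_xx·S_yy) = -3196 / √(2042·6492) = -3196 / √13256664 = -3196 / 3640.9702 = -0.8778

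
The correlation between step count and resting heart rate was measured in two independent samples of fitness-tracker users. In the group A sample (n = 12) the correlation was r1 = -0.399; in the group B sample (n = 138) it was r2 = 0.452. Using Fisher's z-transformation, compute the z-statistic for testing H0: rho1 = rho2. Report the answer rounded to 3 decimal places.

-2.642

z1 = atanh(-0.399) = -0.422459,  z2 = atanh(0.452) = 0.487211
SE = √(1/(n1−3) + 1/(n2−3)) = √(1/9 + 1/135) = √(0.1111111 + 0.0074074) = √0.1185185 = 0.344265
z = (z1 − z2)/SE = (-0.422459 − 0.487211) / 0.344265 = -0.909670 / 0.344265 = -2.642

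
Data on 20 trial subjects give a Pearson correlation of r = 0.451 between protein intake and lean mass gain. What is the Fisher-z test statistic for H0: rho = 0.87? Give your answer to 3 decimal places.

z_r = atanh(0.451) = 0.485955,  z_0 = atanh(0.87) = 1.333080
SE = 1/√(n−3) = 1/√17 = 0.242536
z = (z_r − z_0)/SE = (0.485955 − 1.333080) / 0.242536 = -0.847125 / 0.242536 = -3.493

-3.493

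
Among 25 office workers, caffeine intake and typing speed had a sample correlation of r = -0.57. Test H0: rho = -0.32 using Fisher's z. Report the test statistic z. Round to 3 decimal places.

Fisher z: atanh(-0.57) = -0.647523, atanh(-0.32) = -0.331647
z = (z_r − z_0)·√(n−3) = (-0.647523 − (-0.331647))·√22 = -0.315876 · 4.690416 = -1.482

-1.482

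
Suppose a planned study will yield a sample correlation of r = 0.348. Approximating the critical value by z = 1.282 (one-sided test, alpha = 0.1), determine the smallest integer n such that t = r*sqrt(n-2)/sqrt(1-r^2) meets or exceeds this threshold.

r√(n−2)/√(1−r²) ≥ 1.282  ⇔  n−2 ≥ (1.282)²·(1−r²)/r²
(1−r²)/r² = (1−0.121104)/0.121104 = 7.2574
n ≥ 2 + 1.643524·7.2574 = 2 + 11.9277 = 13.9277
⌈13.9277⌉ = 14

14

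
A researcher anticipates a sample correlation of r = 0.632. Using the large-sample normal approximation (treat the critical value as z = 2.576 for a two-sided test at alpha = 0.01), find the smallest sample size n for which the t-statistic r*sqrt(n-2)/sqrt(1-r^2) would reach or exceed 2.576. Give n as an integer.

12

Need r·√(n−2)/√(1−r²) ≥ 2.576
√(n−2) ≥ 2.576·√(1−0.399424) / 0.632 = 2.576·0.774968 / 0.632 = 3.1587
n−2 ≥ 9.9774  ⇒  n ≥ 11.9774
Smallest integer n = 12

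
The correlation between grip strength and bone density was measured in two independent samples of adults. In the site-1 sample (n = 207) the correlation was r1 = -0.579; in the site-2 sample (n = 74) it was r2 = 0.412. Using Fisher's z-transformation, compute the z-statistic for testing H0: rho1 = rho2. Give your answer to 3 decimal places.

z1 = atanh(-0.579) = -0.660957,  z2 = atanh(0.412) = 0.438018
SE = √(1/(n1−3) + 1/(n2−3)) = √(1/204 + 1/71) = √(0.0049020 + 0.0140845) = √0.0189865 = 0.137792
z = (z1 − z2)/SE = (-0.660957 − 0.438018) / 0.137792 = -1.098975 / 0.137792 = -7.976

-7.976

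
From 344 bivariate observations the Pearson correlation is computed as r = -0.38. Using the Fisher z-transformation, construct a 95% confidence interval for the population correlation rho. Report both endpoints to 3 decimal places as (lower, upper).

(-0.467, -0.286)

z_r = atanh(-0.38) = -0.400060;  SE = 1/√(n−3) = 1/√341 = 0.054153
z-limits: -0.400060 ± 1.960·0.054153 = -0.400060 ± 0.106140 = [-0.506200, -0.293920]
ρ-limits: (tanh -0.506200, tanh -0.293920) = (-0.467, -0.286)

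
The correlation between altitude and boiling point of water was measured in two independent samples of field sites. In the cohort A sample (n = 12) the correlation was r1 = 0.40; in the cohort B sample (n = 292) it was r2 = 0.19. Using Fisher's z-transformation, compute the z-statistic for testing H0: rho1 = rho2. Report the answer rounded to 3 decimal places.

z1 = atanh(0.40) = 0.423649,  z2 = atanh(0.19) = 0.192337
SE = √(1/(n1−3) + 1/(n2−3)) = √(1/9 + 1/289) = √(0.1111111 + 0.0034602) = √0.1145713 = 0.338484
z = (z1 − z2)/SE = (0.423649 − 0.192337) / 0.338484 = 0.231312 / 0.338484 = 0.683

0.683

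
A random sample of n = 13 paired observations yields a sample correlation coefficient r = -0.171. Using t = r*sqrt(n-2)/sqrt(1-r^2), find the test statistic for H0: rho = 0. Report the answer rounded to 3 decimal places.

t = r·√(n−2) / √(1−r²) with r = -0.171, n = 13
  = -0.171·√11 / √(1 − 0.029241)
  = -0.171·3.316625 / 0.985271
  = -0.567143 / 0.985271 = -0.576

-0.576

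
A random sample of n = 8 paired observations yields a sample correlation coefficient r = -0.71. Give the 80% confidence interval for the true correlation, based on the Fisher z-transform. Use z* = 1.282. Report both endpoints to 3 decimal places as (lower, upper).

(-0.898, -0.304)

z_r = atanh(-0.71) = -0.887184;  SE = 1/√(n−3) = 1/√5 = 0.447214
z-limits: -0.887184 ± 1.282·0.447214 = -0.887184 ± 0.573328 = [-1.460512, -0.313856]
ρ-limits: (tanh -1.460512, tanh -0.313856) = (-0.898, -0.304)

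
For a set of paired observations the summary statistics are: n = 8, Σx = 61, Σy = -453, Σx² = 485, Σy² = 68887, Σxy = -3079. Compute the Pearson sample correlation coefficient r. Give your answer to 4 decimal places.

S_xy = nΣxy − ΣxΣy = 8·(-3079) − 61·(-453) = -24632 − (-27633) = 3001
S_xx = nΣx² − (Σx)² = 8·485 − 61² = 3880 − 3721 = 159
S_yy = nΣy² − (Σy)² = 8·68887 − (-453)² = 551096 − 205209 = 345887
r = S_xy / √(S_xx·S_yy) = 3001 / √(159·345887) = 3001 / √54996033 = 3001 / 7415.9310 = 0.4047

0.4047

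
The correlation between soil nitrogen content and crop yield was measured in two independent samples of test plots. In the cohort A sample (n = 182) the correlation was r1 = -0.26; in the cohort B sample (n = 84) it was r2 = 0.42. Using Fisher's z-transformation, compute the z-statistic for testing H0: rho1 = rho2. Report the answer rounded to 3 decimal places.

-5.330

z1 = atanh(-0.26) = -0.266108,  z2 = atanh(0.42) = 0.447692
SE = √(1/(n1−3) + 1/(n2−3)) = √(1/179 + 1/81) = √(0.0055866 + 0.0123457) = √0.0179323 = 0.133912
z = (z1 − z2)/SE = (-0.266108 − 0.447692) / 0.133912 = -0.713800 / 0.133912 = -5.330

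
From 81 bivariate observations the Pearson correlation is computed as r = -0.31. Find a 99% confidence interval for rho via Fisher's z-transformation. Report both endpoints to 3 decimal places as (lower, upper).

(-0.546, -0.029)

Fisher z: z_r = atanh(r) = ½·ln((1+(-0.31))/(1−(-0.31))) = -0.320545
SE(z) = 1/√(n−3) = 1/√78 = 0.113228
99% ⇒ z* = 2.576; margin = 2.576·0.113228 = 0.291675
CI on z-scale: (-0.612220, -0.028870)
Back-transform: tanh(-0.612220) = -0.545688, tanh(-0.028870) = -0.028862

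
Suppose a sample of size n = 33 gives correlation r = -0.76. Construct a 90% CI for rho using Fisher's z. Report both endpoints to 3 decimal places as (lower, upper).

Fisher z: z_r = atanh(r) = ½·ln((1+(-0.76))/(1−(-0.76))) = -0.996215
SE(z) = 1/√(n−3) = 1/√30 = 0.182574
90% ⇒ z* = 1.645; margin = 1.645·0.182574 = 0.300334
CI on z-scale: (-1.296549, -0.695881)
Back-transform: tanh(-1.296549) = -0.860832, tanh(-0.695881) = -0.601747

(-0.861, -0.602)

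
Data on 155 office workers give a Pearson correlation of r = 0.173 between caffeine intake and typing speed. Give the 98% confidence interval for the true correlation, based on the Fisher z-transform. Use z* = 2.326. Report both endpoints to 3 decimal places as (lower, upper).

(-0.014, 0.348)

z_r = atanh(0.173) = 0.174758;  SE = 1/√(n−3) = 1/√152 = 0.081111
z-limits: 0.174758 ± 2.326·0.081111 = 0.174758 ± 0.188664 = [-0.013906, 0.363422]
ρ-limits: (tanh -0.013906, tanh 0.363422) = (-0.014, 0.348)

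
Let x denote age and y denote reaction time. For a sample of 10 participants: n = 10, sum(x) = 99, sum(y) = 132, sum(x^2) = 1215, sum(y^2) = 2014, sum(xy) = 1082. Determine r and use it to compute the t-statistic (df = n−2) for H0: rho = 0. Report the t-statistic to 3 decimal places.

S_xy = nΣxy − ΣxΣy = 10·1082 − 99·132 = 10820 − 13068 = -2248
S_xx = nΣx² − (Σx)² = 10·1215 − 99² = 12150 − 9801 = 2349
S_yy = nΣy² − (Σy)² = 10·2014 − 132² = 20140 − 17424 = 2716
r = S_xy / √(S_xx·S_yy) = -2248 / √(2349·2716) = -2248 / √6379884 = -2248 / 2525.8432 = -0.8900
t = r·√(n−2)/√(1−r²) = -0.8900·√8 / √(1−0.792100) = -2.517300 / 0.455961 = -5.521

-5.521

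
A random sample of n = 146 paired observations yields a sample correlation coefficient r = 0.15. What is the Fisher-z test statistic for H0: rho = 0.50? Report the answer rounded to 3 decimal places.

z_r = atanh(0.15) = 0.151140,  z_0 = atanh(0.50) = 0.549306
SE = 1/√(n−3) = 1/√143 = 0.083624
z = (z_r − z_0)/SE = (0.151140 − 0.549306) / 0.083624 = -0.398166 / 0.083624 = -4.761

-4.761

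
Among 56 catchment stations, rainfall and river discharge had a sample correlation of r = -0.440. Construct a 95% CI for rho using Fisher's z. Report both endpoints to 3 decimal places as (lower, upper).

z_r = atanh(-0.440) = -0.472231;  SE = 1/√(n−3) = 1/√53 = 0.137361
z-limits: -0.472231 ± 1.960·0.137361 = -0.472231 ± 0.269228 = [-0.741459, -0.203003]
ρ-limits: (tanh -0.741459, tanh -0.203003) = (-0.630, -0.200)

(-0.630, -0.200)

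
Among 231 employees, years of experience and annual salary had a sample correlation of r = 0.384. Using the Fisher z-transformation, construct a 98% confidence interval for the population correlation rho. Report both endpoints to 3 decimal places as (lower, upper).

(0.246, 0.507)

z_r = atanh(0.384) = 0.404743;  SE = 1/√(n−3) = 1/√228 = 0.066227
z-limits: 0.404743 ± 2.326·0.066227 = 0.404743 ± 0.154044 = [0.250699, 0.558787]
ρ-limits: (tanh 0.250699, tanh 0.558787) = (0.246, 0.507)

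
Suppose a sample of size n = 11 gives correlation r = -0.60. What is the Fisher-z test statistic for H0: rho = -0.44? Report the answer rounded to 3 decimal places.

z_r = atanh(-0.60) = -0.693147,  z_0 = atanh(-0.44) = -0.472231
SE = 1/√(n−3) = 1/√8 = 0.353553
z = (z_r − z_0)/SE = (-0.693147 − (-0.472231)) / 0.353553 = -0.220916 / 0.353553 = -0.625

-0.625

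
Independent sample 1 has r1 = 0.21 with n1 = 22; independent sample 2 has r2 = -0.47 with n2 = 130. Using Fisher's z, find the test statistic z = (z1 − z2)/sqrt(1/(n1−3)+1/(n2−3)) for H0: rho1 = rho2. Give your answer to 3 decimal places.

2.940

z1 = atanh(0.21) = 0.213171,  z2 = atanh(-0.47) = -0.510070
SE = √(1/(n1−3) + 1/(n2−3)) = √(1/19 + 1/127) = √(0.0526316 + 0.0078740) = √0.0605056 = 0.245979
z = (z1 − z2)/SE = (0.213171 − (-0.510070)) / 0.245979 = 0.723241 / 0.245979 = 2.940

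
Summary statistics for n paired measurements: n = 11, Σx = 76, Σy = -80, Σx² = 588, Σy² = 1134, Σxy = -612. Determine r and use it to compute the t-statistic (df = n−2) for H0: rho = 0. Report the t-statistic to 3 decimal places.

S_xy = nΣxy − ΣxΣy = 11·(-612) − 76·(-80) = -6732 − (-6080) = -652
S_xx = nΣx² − (Σx)² = 11·588 − 76² = 6468 − 5776 = 692
S_yy = nΣy² − (Σy)² = 11·1134 − (-80)² = 12474 − 6400 = 6074
r = S_xy / √(S_xx·S_yy) = -652 / √(692·6074) = -652 / √4203208 = -652 / 2050.1727 = -0.3180
t = r·√(n−2)/√(1−r²) = -0.3180·√9 / √(1−0.101124) = -0.954000 / 0.948091 = -1.006

-1.006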